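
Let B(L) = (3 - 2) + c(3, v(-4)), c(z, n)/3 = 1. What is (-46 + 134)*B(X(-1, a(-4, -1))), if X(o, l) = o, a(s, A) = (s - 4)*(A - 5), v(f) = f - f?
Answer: 352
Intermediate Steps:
v(f) = 0
c(z, n) = 3 (c(z, n) = 3*1 = 3)
a(s, A) = (-5 + A)*(-4 + s) (a(s, A) = (-4 + s)*(-5 + A) = (-5 + A)*(-4 + s))
B(L) = 4 (B(L) = (3 - 2) + 3 = 1 + 3 = 4)
(-46 + 134)*B(X(-1, a(-4, -1))) = (-46 + 134)*4 = 88*4 = 352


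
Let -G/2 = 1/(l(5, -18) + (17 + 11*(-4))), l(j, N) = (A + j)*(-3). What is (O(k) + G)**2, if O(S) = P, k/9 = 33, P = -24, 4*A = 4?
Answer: 1162084/2025 ≈ 573.87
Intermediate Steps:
A = 1 (A = (1/4)*4 = 1)
k = 297 (k = 9*33 = 297)
O(S) = -24
l(j, N) = -3 - 3*j (l(j, N) = (1 + j)*(-3) = -3 - 3*j)
G = 2/45 (G = -2/((-3 - 3*5) + (17 + 11*(-4))) = -2/((-3 - 15) + (17 - 44)) = -2/(-18 - 27) = -2/(-45) = -2*(-1/45) = 2/45 ≈ 0.044444)
(O(k) + G)**2 = (-24 + 2/45)**2 = (-1078/45)**2 = 1162084/2025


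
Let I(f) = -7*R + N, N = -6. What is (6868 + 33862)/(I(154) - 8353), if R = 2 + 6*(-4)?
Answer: -8146/1641 ≈ -4.9640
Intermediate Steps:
R = -22 (R = 2 - 24 = -22)
I(f) = 148 (I(f) = -7*(-22) - 6 = 154 - 6 = 148)
(6868 + 33862)/(I(154) - 8353) = (6868 + 33862)/(148 - 8353) = 40730/(-8205) = 40730*(-1/8205) = -8146/1641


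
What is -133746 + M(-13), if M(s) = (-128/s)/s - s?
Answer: -22601005/169 ≈ -1.3373e+5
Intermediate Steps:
M(s) = -s - 128/s**2 (M(s) = -128/s**2 - s = -s - 128/s**2)
-133746 + M(-13) = -133746 + (-1*(-13) - 128/(-13)**2) = -133746 + (13 - 128*1/169) = -133746 + (13 - 128/169) = -133746 + 2069/169 = -22601005/169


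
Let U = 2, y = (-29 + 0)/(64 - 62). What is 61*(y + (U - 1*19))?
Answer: -3843/2 ≈ -1921.5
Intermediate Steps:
y = -29/2 ≈ -14.500
61*(y + (U - 1*19)) = 61*(-29/2 + (2 - 1*19)) = 61*(-29/2 + (2 - 19)) = 61*(-29/2 - 17) = 61*(-63/2) = -3843/2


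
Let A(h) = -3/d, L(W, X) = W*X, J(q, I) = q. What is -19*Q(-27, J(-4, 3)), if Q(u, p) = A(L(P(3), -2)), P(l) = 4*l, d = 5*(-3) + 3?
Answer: -19/4 ≈ -4.7500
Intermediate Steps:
d = -12 (d = -15 + 3 = -12)
A(h) = ¼ (A(h) = -3/(-12) = -3*(-1/12) = ¼)
Q(u, p) = ¼
-19*Q(-27, J(-4, 3)) = -19*¼ = -19/4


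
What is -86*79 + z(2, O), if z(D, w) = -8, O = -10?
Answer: -6802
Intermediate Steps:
-86*79 + z(2, O) = -86*79 - 8 = -6794 - 8 = -6802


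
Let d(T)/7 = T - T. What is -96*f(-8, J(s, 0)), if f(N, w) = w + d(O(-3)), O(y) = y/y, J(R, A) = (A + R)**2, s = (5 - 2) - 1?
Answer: -384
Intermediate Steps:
s = 2 (s = 3 - 1 = 2)
O(y) = 1
d(T) = 0 (d(T) = 7*(T - T) = 7*0 = 0)
f(N, w) = w (f(N, w) = w + 0 = w)
-96*f(-8, J(s, 0)) = -96*(0 + 2)**2 = -96*2**2 = -96*4 = -384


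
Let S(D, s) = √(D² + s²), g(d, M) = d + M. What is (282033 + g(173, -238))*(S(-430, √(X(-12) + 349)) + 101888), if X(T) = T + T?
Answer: 28729155584 + 1409840*√7409 ≈ 2.8851e+10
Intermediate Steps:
g(d, M) = M + d
X(T) = 2*T
(282033 + g(173, -238))*(S(-430, √(X(-12) + 349)) + 101888) = (282033 + (-238 + 173))*(√((-430)² + (√(2*(-12) + 349))²) + 101888) = (282033 - 65)*(√(184900 + (√(-24 + 349))²) + 101888) = 281968*(√(184900 + (√325)²) + 101888) = 281968*(√(184900 + (5*√13)²) + 101888) = 281968*(√(184900 + 325) + 101888) = 281968*(√185225 + 101888) = 281968*(5*√7409 + 101888) = 281968*(101888 + 5*√7409) = 28729155584 + 1409840*√7409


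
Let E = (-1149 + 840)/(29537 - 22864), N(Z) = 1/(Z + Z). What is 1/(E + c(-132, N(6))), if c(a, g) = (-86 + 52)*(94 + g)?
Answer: -40038/128076743 ≈ -0.00031261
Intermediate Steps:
N(Z) = 1/(2*Z)
c(a, g) = -3196 - 34*g (c(a, g) = -34*(94 + g) = -3196 - 34*g)
E = -309/6673 ≈ -0.046306
1/(E + c(-132, N(6))) = 1/(-309/6673 + (-3196 - 17/6)) = 1/(-309/6673 - 19193/6) = 1/(-128076743/40038) = -40038/128076743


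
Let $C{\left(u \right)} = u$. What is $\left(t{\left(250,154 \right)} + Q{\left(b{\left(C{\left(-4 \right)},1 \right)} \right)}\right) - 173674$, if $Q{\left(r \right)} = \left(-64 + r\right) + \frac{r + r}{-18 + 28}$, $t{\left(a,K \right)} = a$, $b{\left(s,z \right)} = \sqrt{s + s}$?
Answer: $-173488 + \frac{12 i \sqrt{2}}{5} \approx -1.7349 \cdot 10^{5} + 3.3941 i$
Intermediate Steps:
$b{\left(s,z \right)} = \sqrt{2} \sqrt{s}$ ($b{\left(s,z \right)} = \sqrt{2 s} = \sqrt{2} \sqrt{s}$)
$Q{\left(r \right)} = -64 + \frac{6 r}{5}$ ($Q{\left(r \right)} = \left(-64 + r\right) + \frac{2 r}{10} = \left(-64 + r\right) + 2 r \frac{1}{10} = \left(-64 + r\right) + \frac{r}{5} = -64 + \frac{6 r}{5}$)
$\left(t{\left(250,154 \right)} + Q{\left(b{\left(C{\left(-4 \right)},1 \right)} \right)}\right) - 173674 = \left(250 - \left(64 - \frac{6 \sqrt{2} \sqrt{-4}}{5}\right)\right) - 173674 = \left(250 - \left(64 - \frac{6 \sqrt{2} \cdot 2 i}{5}\right)\right) - 173674 = \left(250 - \left(64 - \frac{6 \cdot 2 i \sqrt{2}}{5}\right)\right) - 173674 = \left(250 - \left(64 - \frac{12 i \sqrt{2}}{5}\right)\right) - 173674 = \left(186 + \frac{12 i \sqrt{2}}{5}\right) - 173674 = -173488 + \frac{12 i \sqrt{2}}{5}$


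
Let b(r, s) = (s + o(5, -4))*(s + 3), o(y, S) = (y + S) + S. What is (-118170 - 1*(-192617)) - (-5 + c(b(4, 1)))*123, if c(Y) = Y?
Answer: 76046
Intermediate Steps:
o(y, S) = y + 2*S (o(y, S) = (S + y) + S = y + 2*S)
b(r, s) = (-3 + s)*(3 + s) (b(r, s) = (s + (5 + 2*(-4)))*(s + 3) = (s + (5 - 8))*(3 + s) = (s - 3)*(3 + s) = (-3 + s)*(3 + s))
(-118170 - 1*(-192617)) - (-5 + c(b(4, 1)))*123 = (-118170 - 1*(-192617)) - (-5 + (-9 + 1**2))*123 = (-118170 + 192617) - (-5 + (-9 + 1))*123 = 74447 - (-5 - 8)*123 = 74447 - (-13)*123 = 74447 - 1*(-1599) = 74447 + 1599 = 76046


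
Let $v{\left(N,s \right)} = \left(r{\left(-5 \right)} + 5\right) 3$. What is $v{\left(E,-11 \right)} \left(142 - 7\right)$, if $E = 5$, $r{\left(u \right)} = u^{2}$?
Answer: $12150$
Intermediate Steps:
$v{\left(N,s \right)} = 90$ ($v{\left(N,s \right)} = \left(\left(-5\right)^{2} + 5\right) 3 = \left(25 + 5\right) 3 = 30 \cdot 3 = 90$)
$v{\left(E,-11 \right)} \left(142 - 7\right) = 90 \left(142 - 7\right) = 90 \cdot 135 = 12150$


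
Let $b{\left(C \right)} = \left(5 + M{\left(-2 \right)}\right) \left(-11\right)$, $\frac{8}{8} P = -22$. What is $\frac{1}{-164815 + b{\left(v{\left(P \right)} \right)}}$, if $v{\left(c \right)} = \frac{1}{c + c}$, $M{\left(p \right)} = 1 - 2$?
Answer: $- \frac{1}{164859} \approx -6.0658 \cdot 10^{-6}$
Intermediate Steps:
$P = -22$
$M{\left(p \right)} = -1$ ($M{\left(p \right)} = 1 - 2 = -1$)
$v{\left(c \right)} = \frac{1}{2 c}$
$b{\left(C \right)} = -44$ ($b{\left(C \right)} = \left(5 - 1\right) \left(-11\right) = 4 \left(-11\right) = -44$)
$\frac{1}{-164815 + b{\left(v{\left(P \right)} \right)}} = \frac{1}{-164815 - 44} = \frac{1}{-164859} = - \frac{1}{164859}$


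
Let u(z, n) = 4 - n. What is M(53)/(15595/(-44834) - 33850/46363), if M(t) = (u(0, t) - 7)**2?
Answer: -931230156416/320094555 ≈ -2909.2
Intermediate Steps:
M(t) = (-3 - t)**2 (M(t) = ((4 - t) - 7)**2 = (-3 - t)**2)
M(53)/(15595/(-44834) - 33850/46363) = (3 + 53)**2/(15595/(-44834) - 33850/46363) = 56**2/(15595*(-1/44834) - 33850*1/46363) = 3136/(-15595/44834 - 33850/46363) = 3136/(-2240661885/2078638742) = 3136*(-2078638742/2240661885) = -931230156416/320094555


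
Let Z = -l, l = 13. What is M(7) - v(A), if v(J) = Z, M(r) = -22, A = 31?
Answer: -9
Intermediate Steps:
Z = -13 (Z = -1*13 = -13)
v(J) = -13
M(7) - v(A) = -22 - 1*(-13) = -22 + 13 = -9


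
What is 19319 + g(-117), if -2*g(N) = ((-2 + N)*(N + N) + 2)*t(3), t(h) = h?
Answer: -22453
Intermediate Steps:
g(N) = -3 - 3*N*(-2 + N) (g(N) = -((-2 + N)*(N + N) + 2)*3/2 = -((-2 + N)*(2*N) + 2)*3/2 = -(2*N*(-2 + N) + 2)*3/2 = -(2 + 2*N*(-2 + N))*3/2 = -(6 + 6*N*(-2 + N))/2 = -3 - 3*N*(-2 + N))
19319 + g(-117) = 19319 + (-3 - 3*(-117)² + 6*(-117)) = 19319 + (-3 - 3*13689 - 702) = 19319 + (-3 - 41067 - 702) = 19319 - 41772 = -22453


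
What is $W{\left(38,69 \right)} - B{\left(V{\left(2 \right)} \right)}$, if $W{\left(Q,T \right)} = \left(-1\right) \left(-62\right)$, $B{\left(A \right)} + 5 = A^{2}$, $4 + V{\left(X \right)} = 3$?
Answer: $66$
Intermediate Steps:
$V{\left(X \right)} = -1$ ($V{\left(X \right)} = -4 + 3 = -1$)
$B{\left(A \right)} = -5 + A^{2}$
$W{\left(Q,T \right)} = 62$
$W{\left(38,69 \right)} - B{\left(V{\left(2 \right)} \right)} = 62 - \left(-5 + \left(-1\right)^{2}\right) = 62 - \left(-5 + 1\right) = 62 - -4 = 62 + 4 = 66$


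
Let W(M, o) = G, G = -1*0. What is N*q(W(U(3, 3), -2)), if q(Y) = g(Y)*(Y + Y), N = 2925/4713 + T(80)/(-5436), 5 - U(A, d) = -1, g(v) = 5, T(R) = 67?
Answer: 0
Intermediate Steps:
G = 0
U(A, d) = 6 (U(A, d) = 5 - 1*(-1) = 5 + 1 = 6)
N = 5194843/8539956 (N = 2925/4713 + 67/(-5436) = 2925*(1/4713) + 67*(-1/5436) = 975/1571 - 67/5436 = 5194843/8539956 ≈ 0.60830)
W(M, o) = 0
q(Y) = 10*Y (q(Y) = 5*(Y + Y) = 5*(2*Y) = 10*Y)
N*q(W(U(3, 3), -2)) = 5194843*(10*0)/8539956 = (5194843/8539956)*0 = 0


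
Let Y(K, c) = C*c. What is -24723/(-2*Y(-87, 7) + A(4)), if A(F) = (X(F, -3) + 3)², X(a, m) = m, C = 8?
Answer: 24723/112 ≈ 220.74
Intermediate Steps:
Y(K, c) = 8*c
A(F) = 0 (A(F) = (-3 + 3)² = 0² = 0)
-24723/(-2*Y(-87, 7) + A(4)) = -24723/(-16*7 + 0) = -24723/(-2*56 + 0) = -24723/(-112 + 0) = -24723/(-112) = -24723*(-1/112) = 24723/112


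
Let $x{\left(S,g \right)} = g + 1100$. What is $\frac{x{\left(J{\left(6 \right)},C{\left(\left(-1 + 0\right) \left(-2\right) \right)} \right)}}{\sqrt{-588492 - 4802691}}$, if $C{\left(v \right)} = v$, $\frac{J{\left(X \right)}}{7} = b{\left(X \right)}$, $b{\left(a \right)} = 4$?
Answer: $- \frac{1102 i \sqrt{5391183}}{5391183} \approx - 0.47461 i$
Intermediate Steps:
$J{\left(X \right)} = 28$ ($J{\left(X \right)} = 7 \cdot 4 = 28$)
$x{\left(S,g \right)} = 1100 + g$
$\frac{x{\left(J{\left(6 \right)},C{\left(\left(-1 + 0\right) \left(-2\right) \right)} \right)}}{\sqrt{-588492 - 4802691}} = \frac{1100 + \left(-1 + 0\right) \left(-2\right)}{\sqrt{-588492 - 4802691}} = \frac{1100 - -2}{\sqrt{-5391183}} = \frac{1100 + 2}{i \sqrt{5391183}} = 1102 \left(- \frac{i \sqrt{5391183}}{5391183}\right) = - \frac{1102 i \sqrt{5391183}}{5391183}$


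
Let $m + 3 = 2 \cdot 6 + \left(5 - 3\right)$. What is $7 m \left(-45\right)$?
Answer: $-3465$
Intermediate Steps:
$m = 11$ ($m = -3 + \left(2 \cdot 6 + \left(5 - 3\right)\right) = -3 + \left(12 + 2\right) = -3 + 14 = 11$)
$7 m \left(-45\right) = 7 \cdot 11 \left(-45\right) = 77 \left(-45\right) = -3465$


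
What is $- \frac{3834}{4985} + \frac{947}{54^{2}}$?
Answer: $- \frac{6459149}{14536260} \approx -0.44435$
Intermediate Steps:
$- \frac{3834}{4985} + \frac{947}{54^{2}} = \left(-3834\right) \frac{1}{4985} + \frac{947}{2916} = - \frac{3834}{4985} + 947 \cdot \frac{1}{2916} = - \frac{3834}{4985} + \frac{947}{2916} = - \frac{6459149}{14536260}$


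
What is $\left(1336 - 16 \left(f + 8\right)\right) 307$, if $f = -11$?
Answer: $424888$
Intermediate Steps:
$\left(1336 - 16 \left(f + 8\right)\right) 307 = \left(1336 - 16 \left(-11 + 8\right)\right) 307 = \left(1336 - -48\right) 307 = \left(1336 + 48\right) 307 = 1384 \cdot 307 = 424888$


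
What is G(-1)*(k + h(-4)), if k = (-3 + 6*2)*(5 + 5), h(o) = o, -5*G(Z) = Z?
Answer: 86/5 ≈ 17.200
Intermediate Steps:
G(Z) = -Z/5
k = 90 (k = (-3 + 12)*10 = 9*10 = 90)
G(-1)*(k + h(-4)) = (-⅕*(-1))*(90 - 4) = (⅕)*86 = 86/5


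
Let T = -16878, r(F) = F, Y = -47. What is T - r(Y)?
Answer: -16831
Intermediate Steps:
T - r(Y) = -16878 - 1*(-47) = -16878 + 47 = -16831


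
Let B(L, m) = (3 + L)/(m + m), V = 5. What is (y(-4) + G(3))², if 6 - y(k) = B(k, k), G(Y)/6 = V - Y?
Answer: 20449/64 ≈ 319.52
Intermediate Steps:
B(L, m) = (3 + L)/(2*m) (B(L, m) = (3 + L)/((2*m)) = (3 + L)*(1/(2*m)) = (3 + L)/(2*m))
G(Y) = 30 - 6*Y (G(Y) = 6*(5 - Y) = 30 - 6*Y)
y(k) = 6 - (3 + k)/(2*k)
(y(-4) + G(3))² = ((½)*(-3 + 11*(-4))/(-4) + (30 - 6*3))² = ((½)*(-¼)*(-3 - 44) + (30 - 18))² = ((½)*(-¼)*(-47) + 12)² = (47/8 + 12)² = (143/8)² = 20449/64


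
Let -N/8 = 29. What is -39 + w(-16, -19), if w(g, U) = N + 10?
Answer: -261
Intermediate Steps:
N = -232 (N = -8*29 = -232)
w(g, U) = -222 (w(g, U) = -232 + 10 = -222)
-39 + w(-16, -19) = -39 - 222 = -261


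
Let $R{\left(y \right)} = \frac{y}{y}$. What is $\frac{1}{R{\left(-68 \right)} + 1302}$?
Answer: $\frac{1}{1303} \approx 0.00076746$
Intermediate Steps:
$R{\left(y \right)} = 1$
$\frac{1}{R{\left(-68 \right)} + 1302} = \frac{1}{1 + 1302} = \frac{1}{1303}$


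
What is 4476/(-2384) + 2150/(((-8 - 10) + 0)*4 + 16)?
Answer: -42002/1043 ≈ -40.270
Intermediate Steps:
4476/(-2384) + 2150/(((-8 - 10) + 0)*4 + 16) = 4476*(-1/2384) + 2150/((-18 + 0)*4 + 16) = -1119/596 + 2150/(-18*4 + 16) = -1119/596 + 2150/(-72 + 16) = -1119/596 + 2150/(-56) = -1119/596 + 2150*(-1/56) = -1119/596 - 1075/28 = -42002/1043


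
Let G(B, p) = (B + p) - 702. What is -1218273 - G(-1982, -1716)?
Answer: -1213873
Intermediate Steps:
G(B, p) = -702 + B + p
-1218273 - G(-1982, -1716) = -1218273 - (-702 - 1982 - 1716) = -1218273 - 1*(-4400) = -1218273 + 4400 = -1213873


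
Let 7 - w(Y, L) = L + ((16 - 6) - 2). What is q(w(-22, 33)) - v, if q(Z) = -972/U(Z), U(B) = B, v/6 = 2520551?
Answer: -257095716/17 ≈ -1.5123e+7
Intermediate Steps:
v = 15123306 (v = 6*2520551 = 15123306)
w(Y, L) = -1 - L (w(Y, L) = 7 - (L + ((16 - 6) - 2)) = 7 - (L + (10 - 2)) = 7 - (L + 8) = 7 - (8 + L) = 7 + (-8 - L) = -1 - L)
q(Z) = -972/Z
q(w(-22, 33)) - v = -972/(-1 - 1*33) - 1*15123306 = -972/(-1 - 33) - 15123306 = -972/(-34) - 15123306 = -972*(-1/34) - 15123306 = 486/17 - 15123306 = -257095716/17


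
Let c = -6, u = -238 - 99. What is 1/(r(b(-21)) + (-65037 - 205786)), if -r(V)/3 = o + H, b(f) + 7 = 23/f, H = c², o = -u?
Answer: -1/271942 ≈ -3.6773e-6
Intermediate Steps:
u = -337
o = 337 (o = -1*(-337) = 337)
H = 36 (H = (-6)² = 36)
b(f) = -7 + 23/f
r(V) = -1119 (r(V) = -3*(337 + 36) = -3*373 = -1119)
1/(r(b(-21)) + (-65037 - 205786)) = 1/(-1119 + (-65037 - 205786)) = 1/(-1119 - 270823) = 1/(-271942) = -1/271942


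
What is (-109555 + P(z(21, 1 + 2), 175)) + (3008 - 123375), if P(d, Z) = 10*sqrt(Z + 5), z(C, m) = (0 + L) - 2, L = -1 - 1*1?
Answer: -229922 + 60*sqrt(5) ≈ -2.2979e+5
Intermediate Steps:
L = -2 (L = -1 - 1 = -2)
z(C, m) = -4 (z(C, m) = (0 - 2) - 2 = -2 - 2 = -4)
P(d, Z) = 10*sqrt(5 + Z)
(-109555 + P(z(21, 1 + 2), 175)) + (3008 - 123375) = (-109555 + 10*sqrt(5 + 175)) + (3008 - 123375) = (-109555 + 10*sqrt(180)) - 120367 = (-109555 + 10*(6*sqrt(5))) - 120367 = (-109555 + 60*sqrt(5)) - 120367 = -229922 + 60*sqrt(5)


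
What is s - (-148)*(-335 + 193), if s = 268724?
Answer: 247708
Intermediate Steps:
s - (-148)*(-335 + 193) = 268724 - (-148)*(-335 + 193) = 268724 - (-148)*(-142) = 268724 - 1*21016 = 268724 - 21016 = 247708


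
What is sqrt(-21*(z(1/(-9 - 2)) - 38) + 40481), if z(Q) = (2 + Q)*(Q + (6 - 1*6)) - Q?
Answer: sqrt(4994969)/11 ≈ 203.18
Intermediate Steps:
z(Q) = -Q + Q*(2 + Q) (z(Q) = (2 + Q)*(Q + (6 - 6)) - Q = (2 + Q)*(Q + 0) - Q = (2 + Q)*Q - Q = Q*(2 + Q) - Q = -Q + Q*(2 + Q))
sqrt(-21*(z(1/(-9 - 2)) - 38) + 40481) = sqrt(-21*((1 + 1/(-9 - 2))/(-9 - 2) - 38) + 40481) = sqrt(-21*((1 + 1/(-11))/(-11) - 38) + 40481) = sqrt(-21*(-(1 - 1/11)/11 - 38) + 40481) = sqrt(-21*(-1/11*10/11 - 38) + 40481) = sqrt(-21*(-10/121 - 38) + 40481) = sqrt(-21*(-4608/121) + 40481) = sqrt(96768/121 + 40481) = sqrt(4994969/121) = sqrt(4994969)/11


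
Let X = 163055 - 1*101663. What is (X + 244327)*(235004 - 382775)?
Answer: -45176402349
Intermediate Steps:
X = 61392 (X = 163055 - 101663 = 61392)
(X + 244327)*(235004 - 382775) = (61392 + 244327)*(235004 - 382775) = 305719*(-147771) = -45176402349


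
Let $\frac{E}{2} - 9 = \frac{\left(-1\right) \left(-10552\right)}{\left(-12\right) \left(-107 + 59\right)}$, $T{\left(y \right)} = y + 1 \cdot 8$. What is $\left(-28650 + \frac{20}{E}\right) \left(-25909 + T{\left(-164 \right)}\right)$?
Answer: $\frac{1468862578950}{1967} \approx 7.4675 \cdot 10^{8}$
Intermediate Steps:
$T{\left(y \right)} = 8 + y$ ($T{\left(y \right)} = y + 8 = 8 + y$)
$E = \frac{1967}{36}$ ($E = 18 + 2 \frac{\left(-1\right) \left(-10552\right)}{\left(-12\right) \left(-107 + 59\right)} = 18 + 2 \frac{10552}{\left(-12\right) \left(-48\right)} = 18 + 2 \cdot \frac{10552}{576} = 18 + 2 \cdot 10552 \cdot \frac{1}{576} = 18 + 2 \cdot \frac{1319}{72} = 18 + \frac{1319}{36} = \frac{1967}{36} \approx 54.639$)
$\left(-28650 + \frac{20}{E}\right) \left(-25909 + T{\left(-164 \right)}\right) = \left(-28650 + \frac{20}{\frac{1967}{36}}\right) \left(-25909 + \left(8 - 164\right)\right) = \left(-28650 + 20 \cdot \frac{36}{1967}\right) \left(-25909 - 156\right) = \left(-28650 + \frac{720}{1967}\right) \left(-26065\right) = \left(- \frac{56353830}{1967}\right) \left(-26065\right) = \frac{1468862578950}{1967}$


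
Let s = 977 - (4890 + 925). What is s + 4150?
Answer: -688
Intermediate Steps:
s = -4838 (s = 977 - 1*5815 = 977 - 5815 = -4838)
s + 4150 = -4838 + 4150 = -688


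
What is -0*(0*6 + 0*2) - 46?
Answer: -46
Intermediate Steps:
-0*(0*6 + 0*2) - 46 = -0*(0 + 0) - 46 = -0*0 - 46 = -37*0 - 46 = 0 - 46 = -46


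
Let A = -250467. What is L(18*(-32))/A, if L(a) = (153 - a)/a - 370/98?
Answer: 15809/785464512 ≈ 2.0127e-5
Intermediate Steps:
L(a) = -185/49 + (153 - a)/a (L(a) = (153 - a)/a - 370*1/98 = (153 - a)/a - 185/49 = -185/49 + (153 - a)/a)
L(18*(-32))/A = (-234/49 + 153/((18*(-32))))/(-250467) = (-234/49 + 153/(-576))*(-1/250467) = (-234/49 + 153*(-1/576))*(-1/250467) = (-234/49 - 17/64)*(-1/250467) = -15809/3136*(-1/250467) = 15809/785464512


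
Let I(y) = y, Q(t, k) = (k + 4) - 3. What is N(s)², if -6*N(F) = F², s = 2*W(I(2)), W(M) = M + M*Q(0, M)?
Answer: 16384/9 ≈ 1820.4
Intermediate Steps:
Q(t, k) = 1 + k (Q(t, k) = (4 + k) - 3 = 1 + k)
W(M) = M + M*(1 + M)
s = 16 (s = 2*(2*(2 + 2)) = 2*(2*4) = 2*8 = 16)
N(F) = -F²/6
N(s)² = (-⅙*16²)² = (-⅙*256)² = (-128/3)² = 16384/9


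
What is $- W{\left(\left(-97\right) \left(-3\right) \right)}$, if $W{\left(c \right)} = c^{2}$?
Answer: $-84681$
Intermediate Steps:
$- W{\left(\left(-97\right) \left(-3\right) \right)} = - \left(\left(-97\right) \left(-3\right)\right)^{2} = - 291^{2} = \left(-1\right) 84681 = -84681$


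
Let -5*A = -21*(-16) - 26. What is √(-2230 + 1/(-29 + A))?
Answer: I*√18466721/91 ≈ 47.223*I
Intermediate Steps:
A = -62 (A = -(-21*(-16) - 26)/5 = -(336 - 26)/5 = -⅕*310 = -62)
√(-2230 + 1/(-29 + A)) = √(-2230 + 1/(-29 - 62)) = √(-2230 + 1/(-91)) = √(-2230 - 1/91) = √(-202931/91) = I*√18466721/91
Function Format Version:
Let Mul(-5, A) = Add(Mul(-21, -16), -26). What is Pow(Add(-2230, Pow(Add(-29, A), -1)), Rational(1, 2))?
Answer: Mul(Rational(1, 91), I, Pow(18466721, Rational(1, 2))) ≈ Mul(47.223, I)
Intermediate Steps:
A = -62 (A = Mul(Rational(-1, 5), Add(Mul(-21, -16), -26)) = Mul(Rational(-1, 5), Add(336, -26)) = Mul(Rational(-1, 5), 310) = -62)
Pow(Add(-2230, Pow(Add(-29, A), -1)), Rational(1, 2)) = Pow(Add(-2230, Pow(Add(-29, -62), -1)), Rational(1, 2)) = Pow(Add(-2230, Pow(-91, -1)), Rational(1, 2)) = Pow(Add(-2230, Rational(-1, 91)), Rational(1, 2)) = Pow(Rational(-202931, 91), Rational(1, 2)) = Mul(Rational(1, 91), I, Pow(18466721, Rational(1, 2)))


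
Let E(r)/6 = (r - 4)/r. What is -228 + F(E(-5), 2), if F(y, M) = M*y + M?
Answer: -1022/5 ≈ -204.40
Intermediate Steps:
E(r) = 6*(-4 + r)/r (E(r) = 6*((r - 4)/r) = 6*((-4 + r)/r) = 6*(-4 + r)/r)
F(y, M) = M + M*y
-228 + F(E(-5), 2) = -228 + 2*(1 + (6 - 24/(-5))) = -228 + 2*(1 + (6 - 24*(-⅕))) = -228 + 2*(1 + (6 + 24/5)) = -228 + 2*(1 + 54/5) = -228 + 2*(59/5) = -228 + 118/5 = -1022/5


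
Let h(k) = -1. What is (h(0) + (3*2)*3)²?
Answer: 289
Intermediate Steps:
(h(0) + (3*2)*3)² = (-1 + (3*2)*3)² = (-1 + 6*3)² = (-1 + 18)² = 17² = 289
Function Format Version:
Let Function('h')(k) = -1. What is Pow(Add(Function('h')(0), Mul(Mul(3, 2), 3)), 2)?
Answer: 289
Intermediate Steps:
Pow(Add(Function('h')(0), Mul(Mul(3, 2), 3)), 2) = Pow(Add(-1, Mul(Mul(3, 2), 3)), 2) = Pow(Add(-1, Mul(6, 3)), 2) = Pow(Add(-1, 18), 2) = Pow(17, 2) = 289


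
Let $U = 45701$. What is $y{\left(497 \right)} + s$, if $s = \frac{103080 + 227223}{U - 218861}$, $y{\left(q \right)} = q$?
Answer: $\frac{28576739}{57720} \approx 495.09$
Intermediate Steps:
$s = - \frac{110101}{57720}$ ($s = \frac{103080 + 227223}{45701 - 218861} = \frac{330303}{-173160} = 330303 \left(- \frac{1}{173160}\right) = - \frac{110101}{57720} \approx -1.9075$)
$y{\left(497 \right)} + s = 497 - \frac{110101}{57720} = \frac{28576739}{57720}$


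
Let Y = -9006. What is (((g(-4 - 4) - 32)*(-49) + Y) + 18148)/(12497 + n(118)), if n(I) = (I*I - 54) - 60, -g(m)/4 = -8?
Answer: 9142/26307 ≈ 0.34751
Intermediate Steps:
g(m) = 32 (g(m) = -4*(-8) = 32)
n(I) = -114 + I**2 (n(I) = (I**2 - 54) - 60 = (-54 + I**2) - 60 = -114 + I**2)
(((g(-4 - 4) - 32)*(-49) + Y) + 18148)/(12497 + n(118)) = (((32 - 32)*(-49) - 9006) + 18148)/(12497 + (-114 + 118**2)) = ((0*(-49) - 9006) + 18148)/(12497 + (-114 + 13924)) = ((0 - 9006) + 18148)/(12497 + 13810) = (-9006 + 18148)/26307 = 9142*(1/26307) = 9142/26307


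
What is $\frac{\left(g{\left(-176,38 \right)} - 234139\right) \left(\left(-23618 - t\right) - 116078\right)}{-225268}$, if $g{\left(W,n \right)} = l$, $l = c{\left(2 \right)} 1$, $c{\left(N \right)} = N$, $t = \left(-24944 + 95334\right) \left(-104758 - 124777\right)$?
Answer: $\frac{1891455730401349}{112634} \approx 1.6793 \cdot 10^{10}$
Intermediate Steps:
$t = -16156968650$ ($t = 70390 \left(-229535\right) = -16156968650$)
$l = 2$ ($l = 2 \cdot 1 = 2$)
$g{\left(W,n \right)} = 2$
$\frac{\left(g{\left(-176,38 \right)} - 234139\right) \left(\left(-23618 - t\right) - 116078\right)}{-225268} = \frac{\left(2 - 234139\right) \left(\left(-23618 - -16156968650\right) - 116078\right)}{-225268} = - 234137 \left(\left(-23618 + 16156968650\right) - 116078\right) \left(- \frac{1}{225268}\right) = - 234137 \left(16156945032 - 116078\right) \left(- \frac{1}{225268}\right) = \left(-234137\right) 16156828954 \left(- \frac{1}{225268}\right) = \left(-3782911460802698\right) \left(- \frac{1}{225268}\right) = \frac{1891455730401349}{112634}$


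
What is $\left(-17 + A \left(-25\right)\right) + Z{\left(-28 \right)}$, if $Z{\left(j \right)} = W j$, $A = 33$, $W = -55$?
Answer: $698$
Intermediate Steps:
$Z{\left(j \right)} = - 55 j$
$\left(-17 + A \left(-25\right)\right) + Z{\left(-28 \right)} = \left(-17 + 33 \left(-25\right)\right) - -1540 = \left(-17 - 825\right) + 1540 = -842 + 1540 = 698$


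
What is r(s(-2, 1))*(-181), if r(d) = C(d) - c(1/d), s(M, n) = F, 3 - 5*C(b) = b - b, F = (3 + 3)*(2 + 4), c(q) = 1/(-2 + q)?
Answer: -71133/355 ≈ -200.37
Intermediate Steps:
F = 36 (F = 6*6 = 36)
C(b) = ⅗ (C(b) = ⅗ - (b - b)/5 = ⅗ - ⅕*0 = ⅗ + 0 = ⅗)
s(M, n) = 36
r(d) = ⅗ - 1/(-2 + 1/d)
r(s(-2, 1))*(-181) = ((-3 + 11*36)/(5*(-1 + 2*36)))*(-181) = ((-3 + 396)/(5*(-1 + 72)))*(-181) = ((⅕)*393/71)*(-181) = ((⅕)*(1/71)*393)*(-181) = (393/355)*(-181) = -71133/355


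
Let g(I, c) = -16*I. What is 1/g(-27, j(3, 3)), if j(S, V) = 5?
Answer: 1/432 ≈ 0.0023148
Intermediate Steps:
1/g(-27, j(3, 3)) = 1/(-16*(-27)) = 1/432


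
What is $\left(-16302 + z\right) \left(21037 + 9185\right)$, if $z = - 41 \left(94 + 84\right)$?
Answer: $-713239200$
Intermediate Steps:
$z = -7298$ ($z = \left(-41\right) 178 = -7298$)
$\left(-16302 + z\right) \left(21037 + 9185\right) = \left(-16302 - 7298\right) \left(21037 + 9185\right) = \left(-23600\right) 30222 = -713239200$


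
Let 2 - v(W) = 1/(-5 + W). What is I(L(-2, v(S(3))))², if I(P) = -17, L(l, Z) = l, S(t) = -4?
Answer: 289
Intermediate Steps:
v(W) = 2 - 1/(-5 + W)
I(L(-2, v(S(3))))² = (-17)² = 289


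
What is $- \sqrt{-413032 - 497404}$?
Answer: $- 2 i \sqrt{227609} \approx - 954.17 i$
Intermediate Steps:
$- \sqrt{-413032 - 497404} = - \sqrt{-910436} = - 2 i \sqrt{227609}$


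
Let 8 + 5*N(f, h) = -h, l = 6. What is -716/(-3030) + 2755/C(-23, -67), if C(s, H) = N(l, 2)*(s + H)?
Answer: 282551/18180 ≈ 15.542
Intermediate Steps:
N(f, h) = -8/5 - h/5 (N(f, h) = -8/5 + (-h)/5 = -8/5 - h/5)
C(s, H) = -2*H - 2*s (C(s, H) = (-8/5 - ⅕*2)*(s + H) = (-8/5 - ⅖)*(H + s) = -2*(H + s) = -2*H - 2*s)
-716/(-3030) + 2755/C(-23, -67) = -716/(-3030) + 2755/(-2*(-67) - 2*(-23)) = -716*(-1/3030) + 2755/(134 + 46) = 358/1515 + 2755/180 = 358/1515 + 2755*(1/180) = 358/1515 + 551/36 = 282551/18180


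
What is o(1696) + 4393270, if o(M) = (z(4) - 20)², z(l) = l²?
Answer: 4393286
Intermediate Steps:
o(M) = 16 (o(M) = (4² - 20)² = (16 - 20)² = (-4)² = 16)
o(1696) + 4393270 = 16 + 4393270 = 4393286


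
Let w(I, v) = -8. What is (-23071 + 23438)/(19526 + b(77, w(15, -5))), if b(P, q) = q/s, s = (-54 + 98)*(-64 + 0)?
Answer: 129184/6873153 ≈ 0.018795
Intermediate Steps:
s = -2816 (s = 44*(-64) = -2816)
b(P, q) = -q/2816 (b(P, q) = q/(-2816) = q*(-1/2816) = -q/2816)
(-23071 + 23438)/(19526 + b(77, w(15, -5))) = (-23071 + 23438)/(19526 - 1/2816*(-8)) = 367/(19526 + 1/352) = 367/(6873153/352) = 367*(352/6873153) = 129184/6873153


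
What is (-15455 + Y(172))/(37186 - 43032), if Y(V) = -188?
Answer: 15643/5846 ≈ 2.6758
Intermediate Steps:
(-15455 + Y(172))/(37186 - 43032) = (-15455 - 188)/(37186 - 43032) = -15643/(-5846) = -15643*(-1/5846) = 15643/5846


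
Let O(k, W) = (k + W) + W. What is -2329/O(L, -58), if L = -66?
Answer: 2329/182 ≈ 12.797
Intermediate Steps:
O(k, W) = k + 2*W (O(k, W) = (W + k) + W = k + 2*W)
-2329/O(L, -58) = -2329/(-66 + 2*(-58)) = -2329/(-66 - 116) = -2329/(-182) = -2329*(-1/182) = 2329/182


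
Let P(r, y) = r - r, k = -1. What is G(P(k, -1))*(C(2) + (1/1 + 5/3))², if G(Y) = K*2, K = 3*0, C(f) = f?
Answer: 0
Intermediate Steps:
P(r, y) = 0
K = 0
G(Y) = 0 (G(Y) = 0*2 = 0)
G(P(k, -1))*(C(2) + (1/1 + 5/3))² = 0*(2 + (1/1 + 5/3))² = 0*(2 + (1*1 + 5*(⅓)))² = 0*(2 + (1 + 5/3))² = 0*(2 + 8/3)² = 0*(14/3)² = 0*(196/9) = 0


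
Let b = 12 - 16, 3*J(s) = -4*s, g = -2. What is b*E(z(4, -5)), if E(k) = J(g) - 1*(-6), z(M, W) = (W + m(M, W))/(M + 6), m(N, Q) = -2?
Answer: -104/3 ≈ -34.667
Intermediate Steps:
J(s) = -4*s/3 (J(s) = (-4*s)/3 = -4*s/3)
z(M, W) = (-2 + W)/(6 + M) (z(M, W) = (W - 2)/(M + 6) = (-2 + W)/(6 + M))
b = -4
E(k) = 26/3 (E(k) = -4/3*(-2) - 1*(-6) = 8/3 + 6 = 26/3)
b*E(z(4, -5)) = -4*26/3 = -104/3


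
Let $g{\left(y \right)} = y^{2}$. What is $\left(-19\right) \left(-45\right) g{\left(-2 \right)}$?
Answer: $3420$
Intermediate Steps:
$\left(-19\right) \left(-45\right) g{\left(-2 \right)} = \left(-19\right) \left(-45\right) \left(-2\right)^{2} = 855 \cdot 4 = 3420$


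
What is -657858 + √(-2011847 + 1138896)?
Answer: -657858 + I*√872951 ≈ -6.5786e+5 + 934.32*I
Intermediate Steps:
-657858 + √(-2011847 + 1138896) = -657858 + √(-872951) = -657858 + I*√872951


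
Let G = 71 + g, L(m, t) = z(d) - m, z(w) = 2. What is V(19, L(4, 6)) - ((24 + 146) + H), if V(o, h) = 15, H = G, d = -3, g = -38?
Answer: -188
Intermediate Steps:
L(m, t) = 2 - m
G = 33 (G = 71 - 38 = 33)
H = 33
V(19, L(4, 6)) - ((24 + 146) + H) = 15 - ((24 + 146) + 33) = 15 - (170 + 33) = 15 - 1*203 = 15 - 203 = -188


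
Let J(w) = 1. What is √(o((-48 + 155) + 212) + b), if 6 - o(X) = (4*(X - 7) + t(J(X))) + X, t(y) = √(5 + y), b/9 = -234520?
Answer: √(-2112241 - √6) ≈ 1453.4*I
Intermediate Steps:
b = -2110680 (b = 9*(-234520) = -2110680)
o(X) = 34 - √6 - 5*X (o(X) = 6 - ((4*(X - 7) + √(5 + 1)) + X) = 6 - ((4*(-7 + X) + √6) + X) = 6 - (((-28 + 4*X) + √6) + X) = 6 - ((-28 + √6 + 4*X) + X) = 6 - (-28 + √6 + 5*X) = 6 + (28 - √6 - 5*X) = 34 - √6 - 5*X)
√(o((-48 + 155) + 212) + b) = √((34 - √6 - 5*((-48 + 155) + 212)) - 2110680) = √((34 - √6 - 5*(107 + 212)) - 2110680) = √((34 - √6 - 5*319) - 2110680) = √((34 - √6 - 1595) - 2110680) = √((-1561 - √6) - 2110680) = √(-2112241 - √6)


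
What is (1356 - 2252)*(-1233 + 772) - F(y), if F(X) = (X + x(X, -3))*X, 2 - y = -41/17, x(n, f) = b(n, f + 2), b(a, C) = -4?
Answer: 119372659/289 ≈ 4.1305e+5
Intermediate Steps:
x(n, f) = -4
y = 75/17 (y = 2 - (-41)/17 = 2 - 1*(-41/17) = 2 + 41/17 = 75/17 ≈ 4.4118)
F(X) = X*(-4 + X) (F(X) = (X - 4)*X = (-4 + X)*X = X*(-4 + X))
(1356 - 2252)*(-1233 + 772) - F(y) = (1356 - 2252)*(-1233 + 772) - 75*(-4 + 75/17)/17 = -896*(-461) - 75*7/(17*17) = 413056 - 1*525/289 = 413056 - 525/289 = 119372659/289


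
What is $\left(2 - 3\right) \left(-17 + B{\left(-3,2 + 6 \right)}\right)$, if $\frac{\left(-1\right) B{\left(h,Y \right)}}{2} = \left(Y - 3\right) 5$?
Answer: $67$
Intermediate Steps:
$B{\left(h,Y \right)} = 30 - 10 Y$ ($B{\left(h,Y \right)} = - 2 \left(Y - 3\right) 5 = - 2 \left(-3 + Y\right) 5 = - 2 \left(-15 + 5 Y\right) = 30 - 10 Y$)
$\left(2 - 3\right) \left(-17 + B{\left(-3,2 + 6 \right)}\right) = \left(2 - 3\right) \left(-17 + \left(30 - 10 \left(2 + 6\right)\right)\right) = - (-17 + \left(30 - 80\right)) = - (-17 - 50) = \left(-1\right) \left(-67\right) = 67$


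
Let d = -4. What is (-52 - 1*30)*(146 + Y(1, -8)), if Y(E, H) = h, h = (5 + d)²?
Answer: -12054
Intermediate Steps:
h = 1 (h = (5 - 4)² = 1² = 1)
Y(E, H) = 1
(-52 - 1*30)*(146 + Y(1, -8)) = (-52 - 1*30)*(146 + 1) = (-52 - 30)*147 = -82*147 = -12054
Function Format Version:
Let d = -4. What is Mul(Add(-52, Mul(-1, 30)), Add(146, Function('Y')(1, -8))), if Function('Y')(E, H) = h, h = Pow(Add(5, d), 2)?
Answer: -12054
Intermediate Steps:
h = 1 (h = Pow(Add(5, -4), 2) = Pow(1, 2) = 1)
Function('Y')(E, H) = 1
Mul(Add(-52, Mul(-1, 30)), Add(146, Function('Y')(1, -8))) = Mul(Add(-52, Mul(-1, 30)), Add(146, 1)) = Mul(Add(-52, -30), 147) = Mul(-82, 147) = -12054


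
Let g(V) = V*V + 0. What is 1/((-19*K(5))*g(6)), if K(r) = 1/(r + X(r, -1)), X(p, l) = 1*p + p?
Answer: -5/228 ≈ -0.021930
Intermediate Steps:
g(V) = V² (g(V) = V² + 0 = V²)
X(p, l) = 2*p (X(p, l) = p + p = 2*p)
K(r) = 1/(3*r) (K(r) = 1/(r + 2*r) = 1/(3*r))
1/((-19*K(5))*g(6)) = 1/(-19/(3*5)*6²) = 1/(-19/(3*5)*36) = 1/(-19*1/15*36) = 1/(-19/15*36) = 1/(-228/5) = -5/228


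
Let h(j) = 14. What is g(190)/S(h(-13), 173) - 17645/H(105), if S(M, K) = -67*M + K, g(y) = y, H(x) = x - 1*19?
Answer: -2702953/13158 ≈ -205.42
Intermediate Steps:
H(x) = -19 + x (H(x) = x - 19 = -19 + x)
S(M, K) = K - 67*M
g(190)/S(h(-13), 173) - 17645/H(105) = 190/(173 - 67*14) - 17645/(-19 + 105) = 190/(173 - 938) - 17645/86 = 190/(-765) - 17645*1/86 = 190*(-1/765) - 17645/86 = -38/153 - 17645/86 = -2702953/13158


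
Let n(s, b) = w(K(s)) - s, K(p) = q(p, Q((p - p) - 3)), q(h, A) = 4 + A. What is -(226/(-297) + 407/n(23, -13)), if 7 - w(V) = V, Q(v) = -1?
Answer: 125173/5643 ≈ 22.182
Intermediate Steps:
K(p) = 3 (K(p) = 4 - 1 = 3)
w(V) = 7 - V
n(s, b) = 4 - s (n(s, b) = (7 - 1*3) - s = (7 - 3) - s = 4 - s)
-(226/(-297) + 407/n(23, -13)) = -(226/(-297) + 407/(4 - 1*23)) = -(226*(-1/297) + 407/(4 - 23)) = -(-226/297 + 407/(-19)) = -(-226/297 + 407*(-1/19)) = -(-226/297 - 407/19) = -1*(-125173/5643) = 125173/5643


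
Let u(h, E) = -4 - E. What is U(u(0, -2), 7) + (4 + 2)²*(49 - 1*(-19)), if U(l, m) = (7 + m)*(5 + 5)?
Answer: 2588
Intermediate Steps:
U(l, m) = 70 + 10*m (U(l, m) = (7 + m)*10 = 70 + 10*m)
U(u(0, -2), 7) + (4 + 2)²*(49 - 1*(-19)) = (70 + 10*7) + (4 + 2)²*(49 - 1*(-19)) = (70 + 70) + 6²*(49 + 19) = 140 + 36*68 = 140 + 2448 = 2588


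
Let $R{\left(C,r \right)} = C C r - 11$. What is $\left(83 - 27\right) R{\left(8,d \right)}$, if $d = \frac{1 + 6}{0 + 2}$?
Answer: $11928$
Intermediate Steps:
$d = \frac{7}{2} \approx 3.5$
$R{\left(C,r \right)} = -11 + r C^{2}$ ($R{\left(C,r \right)} = C^{2} r - 11 = r C^{2} - 11 = -11 + r C^{2}$)
$\left(83 - 27\right) R{\left(8,d \right)} = \left(83 - 27\right) \left(-11 + \frac{7 \cdot 8^{2}}{2}\right) = 56 \left(-11 + \frac{7}{2} \cdot 64\right) = 56 \left(-11 + 224\right) = 56 \cdot 213 = 11928$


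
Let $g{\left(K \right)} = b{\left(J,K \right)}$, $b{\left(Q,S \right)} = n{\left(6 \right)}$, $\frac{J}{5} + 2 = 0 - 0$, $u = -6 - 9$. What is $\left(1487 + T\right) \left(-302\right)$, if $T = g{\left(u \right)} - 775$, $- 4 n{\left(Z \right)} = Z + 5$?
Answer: $- \frac{428387}{2} \approx -2.1419 \cdot 10^{5}$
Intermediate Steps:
$n{\left(Z \right)} = - \frac{5}{4} - \frac{Z}{4}$ ($n{\left(Z \right)} = - \frac{Z + 5}{4} = - \frac{5 + Z}{4} = - \frac{5}{4} - \frac{Z}{4}$)
$u = -15$ ($u = -6 - 9 = -15$)
$J = -10$ ($J = -10 + 5 \left(0 - 0\right) = -10 + 5 \left(0 + 0\right) = -10 + 5 \cdot 0 = -10 + 0 = -10$)
$b{\left(Q,S \right)} = - \frac{11}{4}$ ($b{\left(Q,S \right)} = - \frac{5}{4} - \frac{3}{2} = - \frac{11}{4}$)
$g{\left(K \right)} = - \frac{11}{4}$
$T = - \frac{3111}{4}$ ($T = - \frac{11}{4} - 775 = - \frac{3111}{4} \approx -777.75$)
$\left(1487 + T\right) \left(-302\right) = \left(1487 - \frac{3111}{4}\right) \left(-302\right) = \frac{2837}{4} \left(-302\right) = - \frac{428387}{2}$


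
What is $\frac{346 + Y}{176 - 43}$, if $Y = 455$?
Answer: $\frac{801}{133} \approx 6.0226$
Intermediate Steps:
$\frac{346 + Y}{176 - 43} = \frac{346 + 455}{176 - 43} = \frac{801}{133}$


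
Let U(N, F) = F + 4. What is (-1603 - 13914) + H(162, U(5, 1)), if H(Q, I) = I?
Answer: -15512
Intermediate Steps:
U(N, F) = 4 + F
(-1603 - 13914) + H(162, U(5, 1)) = (-1603 - 13914) + (4 + 1) = -15517 + 5 = -15512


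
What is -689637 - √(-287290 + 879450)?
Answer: -689637 - 4*√37010 ≈ -6.9041e+5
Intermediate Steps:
-689637 - √(-287290 + 879450) = -689637 - √592160 = -689637 - 4*√37010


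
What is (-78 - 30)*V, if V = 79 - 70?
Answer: -972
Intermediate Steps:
V = 9
(-78 - 30)*V = (-78 - 30)*9 = -108*9 = -972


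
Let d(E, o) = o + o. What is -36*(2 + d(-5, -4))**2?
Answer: -1296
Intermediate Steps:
d(E, o) = 2*o
-36*(2 + d(-5, -4))**2 = -36*(2 + 2*(-4))**2 = -36*(2 - 8)**2 = -36*(-6)**2 = -36*36 = -1296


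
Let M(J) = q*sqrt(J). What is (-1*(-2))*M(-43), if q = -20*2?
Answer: -80*I*sqrt(43) ≈ -524.59*I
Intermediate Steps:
q = -40
M(J) = -40*sqrt(J)
(-1*(-2))*M(-43) = (-1*(-2))*(-40*I*sqrt(43)) = 2*(-40*I*sqrt(43)) = -80*I*sqrt(43)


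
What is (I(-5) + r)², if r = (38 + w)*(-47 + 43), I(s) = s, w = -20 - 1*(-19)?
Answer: 23409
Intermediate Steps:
w = -1 (w = -20 + 19 = -1)
r = -148 (r = (38 - 1)*(-47 + 43) = 37*(-4) = -148)
(I(-5) + r)² = (-5 - 148)² = (-153)² = 23409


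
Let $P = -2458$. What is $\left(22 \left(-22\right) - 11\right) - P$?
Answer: $1963$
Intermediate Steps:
$\left(22 \left(-22\right) - 11\right) - P = \left(22 \left(-22\right) - 11\right) - -2458 = \left(-484 - 11\right) + 2458 = -495 + 2458 = 1963$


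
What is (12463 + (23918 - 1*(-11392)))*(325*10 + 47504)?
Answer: 2424670842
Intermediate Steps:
(12463 + (23918 - 1*(-11392)))*(325*10 + 47504) = (12463 + (23918 + 11392))*(3250 + 47504) = (12463 + 35310)*50754 = 47773*50754 = 2424670842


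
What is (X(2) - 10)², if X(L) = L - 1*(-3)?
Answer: 25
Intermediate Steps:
X(L) = 3 + L (X(L) = L + 3 = 3 + L)
(X(2) - 10)² = ((3 + 2) - 10)² = (5 - 10)² = (-5)² = 25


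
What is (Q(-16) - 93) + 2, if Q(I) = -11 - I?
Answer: -86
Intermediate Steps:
(Q(-16) - 93) + 2 = ((-11 - 1*(-16)) - 93) + 2 = ((-11 + 16) - 93) + 2 = (5 - 93) + 2 = -88 + 2 = -86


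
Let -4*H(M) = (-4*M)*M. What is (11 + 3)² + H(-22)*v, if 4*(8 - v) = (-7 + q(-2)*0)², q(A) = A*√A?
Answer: -1861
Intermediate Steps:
q(A) = A^(3/2)
H(M) = M² (H(M) = -(-4*M)*M/4 = -(-1)*M² = M²)
v = -17/4 (v = 8 - (-7 + (-2)^(3/2)*0)²/4 = 8 - (-7 - 2*I*√2*0)²/4 = 8 - (-7 + 0)²/4 = 8 - ¼*(-7)² = 8 - ¼*49 = 8 - 49/4 = -17/4 ≈ -4.2500)
(11 + 3)² + H(-22)*v = (11 + 3)² + (-22)²*(-17/4) = 14² + 484*(-17/4) = 196 - 2057 = -1861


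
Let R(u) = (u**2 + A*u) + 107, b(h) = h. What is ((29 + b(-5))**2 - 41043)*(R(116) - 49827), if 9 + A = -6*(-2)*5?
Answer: 1228092516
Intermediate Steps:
A = 51 (A = -9 - 6*(-2)*5 = -9 + 12*5 = -9 + 60 = 51)
R(u) = 107 + u**2 + 51*u (R(u) = (u**2 + 51*u) + 107 = 107 + u**2 + 51*u)
((29 + b(-5))**2 - 41043)*(R(116) - 49827) = ((29 - 5)**2 - 41043)*((107 + 116**2 + 51*116) - 49827) = (24**2 - 41043)*((107 + 13456 + 5916) - 49827) = (576 - 41043)*(19479 - 49827) = -40467*(-30348) = 1228092516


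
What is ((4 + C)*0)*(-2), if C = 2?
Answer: 0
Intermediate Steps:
((4 + C)*0)*(-2) = ((4 + 2)*0)*(-2) = (6*0)*(-2) = 0*(-2) = 0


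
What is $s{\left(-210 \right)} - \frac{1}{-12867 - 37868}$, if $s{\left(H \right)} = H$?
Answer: $- \frac{10654349}{50735} \approx -210.0$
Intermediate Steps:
$s{\left(-210 \right)} - \frac{1}{-12867 - 37868} = -210 - \frac{1}{-12867 - 37868} = -210 - \frac{1}{-50735} = -210 - - \frac{1}{50735} = -210 + \frac{1}{50735} = - \frac{10654349}{50735}$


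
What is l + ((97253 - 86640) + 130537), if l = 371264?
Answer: 512414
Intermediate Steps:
l + ((97253 - 86640) + 130537) = 371264 + ((97253 - 86640) + 130537) = 371264 + (10613 + 130537) = 371264 + 141150 = 512414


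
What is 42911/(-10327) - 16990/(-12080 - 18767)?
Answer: -1148219887/318556969 ≈ -3.6044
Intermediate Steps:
42911/(-10327) - 16990/(-12080 - 18767) = 42911*(-1/10327) - 16990/(-30847) = -42911/10327 - 16990*(-1/30847) = -42911/10327 + 16990/30847 = -1148219887/318556969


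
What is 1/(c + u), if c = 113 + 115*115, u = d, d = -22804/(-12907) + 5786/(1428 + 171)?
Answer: 20638293/275384695532 ≈ 7.4944e-5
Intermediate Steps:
d = 111143498/20638293 (d = -22804*(-1/12907) + 5786/1599 = 22804/12907 + 5786*(1/1599) = 22804/12907 + 5786/1599 = 111143498/20638293 ≈ 5.3853)
u = 111143498/20638293 ≈ 5.3853
c = 13338 (c = 113 + 13225 = 13338)
1/(c + u) = 1/(13338 + 111143498/20638293) = 1/(275384695532/20638293) = 20638293/275384695532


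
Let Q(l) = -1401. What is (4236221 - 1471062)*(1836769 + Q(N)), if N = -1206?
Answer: 5075084343512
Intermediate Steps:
(4236221 - 1471062)*(1836769 + Q(N)) = (4236221 - 1471062)*(1836769 - 1401) = 2765159*1835368 = 5075084343512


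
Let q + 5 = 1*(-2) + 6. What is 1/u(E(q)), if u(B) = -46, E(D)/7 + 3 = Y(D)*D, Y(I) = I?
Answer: -1/46 ≈ -0.021739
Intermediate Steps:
q = -1 (q = -5 + (1*(-2) + 6) = -5 + (-2 + 6) = -5 + 4 = -1)
E(D) = -21 + 7*D**2 (E(D) = -21 + 7*(D*D) = -21 + 7*D**2)
1/u(E(q)) = 1/(-46) = -1/46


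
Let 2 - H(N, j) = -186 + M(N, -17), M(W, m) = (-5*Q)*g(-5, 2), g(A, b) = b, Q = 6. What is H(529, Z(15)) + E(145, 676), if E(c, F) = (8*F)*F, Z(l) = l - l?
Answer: 3656056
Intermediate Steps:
M(W, m) = -60 (M(W, m) = -5*6*2 = -30*2 = -60)
Z(l) = 0
H(N, j) = 248 (H(N, j) = 2 - (-186 - 60) = 2 - 1*(-246) = 2 + 246 = 248)
E(c, F) = 8*F**2
H(529, Z(15)) + E(145, 676) = 248 + 8*676**2 = 248 + 8*456976 = 248 + 3655808 = 3656056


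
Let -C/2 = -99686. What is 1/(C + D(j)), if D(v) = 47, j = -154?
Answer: 1/199419 ≈ 5.0146e-6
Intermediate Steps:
C = 199372 (C = -2*(-99686) = 199372)
1/(C + D(j)) = 1/(199372 + 47) = 1/199419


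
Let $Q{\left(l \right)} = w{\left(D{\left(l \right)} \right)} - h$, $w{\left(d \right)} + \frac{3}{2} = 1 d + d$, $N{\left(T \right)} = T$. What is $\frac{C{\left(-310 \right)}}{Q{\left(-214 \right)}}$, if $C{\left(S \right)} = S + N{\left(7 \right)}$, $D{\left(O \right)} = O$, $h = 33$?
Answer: $\frac{606}{925} \approx 0.65514$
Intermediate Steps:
$w{\left(d \right)} = - \frac{3}{2} + 2 d$ ($w{\left(d \right)} = - \frac{3}{2} + \left(1 d + d\right) = - \frac{3}{2} + \left(d + d\right) = - \frac{3}{2} + 2 d$)
$Q{\left(l \right)} = - \frac{69}{2} + 2 l$ ($Q{\left(l \right)} = \left(- \frac{3}{2} + 2 l\right) - 33 = - \frac{69}{2} + 2 l$)
$C{\left(S \right)} = 7 + S$ ($C{\left(S \right)} = S + 7 = 7 + S$)
$\frac{C{\left(-310 \right)}}{Q{\left(-214 \right)}} = \frac{7 - 310}{- \frac{69}{2} + 2 \left(-214\right)} = - \frac{303}{- \frac{69}{2} - 428} = - \frac{303}{- \frac{925}{2}} = \left(-303\right) \left(- \frac{2}{925}\right) = \frac{606}{925}$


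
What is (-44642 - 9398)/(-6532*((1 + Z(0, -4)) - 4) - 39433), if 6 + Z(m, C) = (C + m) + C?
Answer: -54040/71611 ≈ -0.75463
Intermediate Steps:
Z(m, C) = -6 + m + 2*C (Z(m, C) = -6 + ((C + m) + C) = -6 + (m + 2*C) = -6 + m + 2*C)
(-44642 - 9398)/(-6532*((1 + Z(0, -4)) - 4) - 39433) = (-44642 - 9398)/(-6532*((1 + (-6 + 0 + 2*(-4))) - 4) - 39433) = -54040/(-6532*((1 + (-6 + 0 - 8)) - 4) - 39433) = -54040/(-6532*((1 - 14) - 4) - 39433) = -54040/(-6532*(-13 - 4) - 39433) = -54040/(-6532*(-17) - 39433) = -54040/(111044 - 39433) = -54040/71611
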